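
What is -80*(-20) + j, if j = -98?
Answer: 1502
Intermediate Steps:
-80*(-20) + j = -80*(-20) - 98 = 1600 - 98 = 1502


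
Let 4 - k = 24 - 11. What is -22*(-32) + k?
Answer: 695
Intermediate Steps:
k = -9 (k = 4 - (24 - 11) = 4 - 1*13 = 4 - 13 = -9)
-22*(-32) + k = -22*(-32) - 9 = 704 - 9 = 695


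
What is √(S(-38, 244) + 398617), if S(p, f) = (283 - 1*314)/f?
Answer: √5933013537/122 ≈ 631.36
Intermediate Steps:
S(p, f) = -31/f (S(p, f) = (283 - 314)/f = -31/f)
√(S(-38, 244) + 398617) = √(-31/244 + 398617) = √(97262517/244) = √5933013537/122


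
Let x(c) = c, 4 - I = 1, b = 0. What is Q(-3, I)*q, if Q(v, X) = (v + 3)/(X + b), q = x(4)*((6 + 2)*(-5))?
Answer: 0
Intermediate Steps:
I = 3 (I = 4 - 1*1 = 4 - 1 = 3)
q = -160 (q = 4*((6 + 2)*(-5)) = 4*(8*(-5)) = 4*(-40) = -160)
Q(v, X) = (3 + v)/X (Q(v, X) = (v + 3)/(X + 0) = (3 + v)/X)
Q(-3, I)*q = ((3 - 3)/3)*(-160) = ((⅓)*0)*(-160) = 0*(-160) = 0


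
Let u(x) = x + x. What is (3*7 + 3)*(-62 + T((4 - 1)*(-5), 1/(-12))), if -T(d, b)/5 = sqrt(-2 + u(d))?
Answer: -1488 - 480*I*sqrt(2) ≈ -1488.0 - 678.82*I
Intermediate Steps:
u(x) = 2*x
T(d, b) = -5*sqrt(-2 + 2*d)
(3*7 + 3)*(-62 + T((4 - 1)*(-5), 1/(-12))) = (3*7 + 3)*(-62 - 5*sqrt(-2 + 2*((4 - 1)*(-5)))) = (21 + 3)*(-62 - 5*sqrt(-2 + 2*(3*(-5)))) = 24*(-62 - 5*sqrt(-2 + 2*(-15))) = 24*(-62 - 5*sqrt(-2 - 30)) = 24*(-62 - 20*I*sqrt(2)) = -1488 - 480*I*sqrt(2)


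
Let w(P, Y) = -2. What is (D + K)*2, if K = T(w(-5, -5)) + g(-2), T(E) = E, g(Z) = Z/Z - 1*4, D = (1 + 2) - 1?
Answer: -6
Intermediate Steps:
D = 2 (D = 3 - 1 = 2)
g(Z) = -3 (g(Z) = 1 - 4 = -3)
K = -5 (K = -2 - 3 = -5)
(D + K)*2 = (2 - 5)*2 = -3*2 = -6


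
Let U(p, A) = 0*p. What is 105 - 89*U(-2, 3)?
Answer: 105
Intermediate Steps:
U(p, A) = 0
105 - 89*U(-2, 3) = 105 - 89*0 = 105 + 0 = 105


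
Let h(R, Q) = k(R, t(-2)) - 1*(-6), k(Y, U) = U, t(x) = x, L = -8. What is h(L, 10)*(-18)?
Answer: -72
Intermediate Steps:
h(R, Q) = 4 (h(R, Q) = -2 - 1*(-6) = -2 + 6 = 4)
h(L, 10)*(-18) = 4*(-18) = -72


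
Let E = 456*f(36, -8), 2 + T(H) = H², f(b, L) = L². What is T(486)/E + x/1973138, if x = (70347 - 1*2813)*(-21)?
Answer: 106163549849/14396014848 ≈ 7.3745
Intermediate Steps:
T(H) = -2 + H²
x = -1418214 (x = (70347 - 2813)*(-21) = 67534*(-21) = -1418214)
E = 29184 (E = 456*(-8)² = 456*64 = 29184)
T(486)/E + x/1973138 = (-2 + 486²)/29184 - 1418214/1973138 = (-2 + 236196)*(1/29184) - 1418214*1/1973138 = 236194*(1/29184) - 709107/986569 = 118097/14592 - 709107/986569 = 106163549849/14396014848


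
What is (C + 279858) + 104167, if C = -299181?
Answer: 84844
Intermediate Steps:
(C + 279858) + 104167 = (-299181 + 279858) + 104167 = -19323 + 104167 = 84844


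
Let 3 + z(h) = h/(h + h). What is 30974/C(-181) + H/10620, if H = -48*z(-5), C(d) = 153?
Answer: 107504/531 ≈ 202.46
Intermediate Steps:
z(h) = -5/2 (z(h) = -3 + h/(h + h) = -3 + h/((2*h)) = -3 + h*(1/(2*h)) = -3 + 1/2 = -5/2)
H = 120 (H = -48*(-5/2) = 120)
30974/C(-181) + H/10620 = 30974/153 + 120/10620 = 30974*(1/153) + 120*(1/10620) = 1822/9 + 2/177 = 107504/531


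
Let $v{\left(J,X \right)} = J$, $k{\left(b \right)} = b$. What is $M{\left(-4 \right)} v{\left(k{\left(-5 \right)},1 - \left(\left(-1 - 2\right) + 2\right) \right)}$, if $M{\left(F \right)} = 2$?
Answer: $-10$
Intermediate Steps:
$M{\left(-4 \right)} v{\left(k{\left(-5 \right)},1 - \left(\left(-1 - 2\right) + 2\right) \right)} = 2 \left(-5\right) = -10$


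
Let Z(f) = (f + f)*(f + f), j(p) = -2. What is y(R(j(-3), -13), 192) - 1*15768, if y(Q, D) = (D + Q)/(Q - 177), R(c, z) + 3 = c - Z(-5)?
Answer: -1482221/94 ≈ -15768.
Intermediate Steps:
Z(f) = 4*f² (Z(f) = (2*f)*(2*f) = 4*f²)
R(c, z) = -103 + c (R(c, z) = -3 + (c - 4*(-5)²) = -3 + (c - 4*25) = -3 + (c - 1*100) = -3 + (c - 100) = -3 + (-100 + c) = -103 + c)
y(Q, D) = (D + Q)/(-177 + Q)
y(R(j(-3), -13), 192) - 1*15768 = (192 + (-103 - 2))/(-177 + (-103 - 2)) - 1*15768 = (192 - 105)/(-177 - 105) - 15768 = 87/(-282) - 15768 = -1/282*87 - 15768 = -29/94 - 15768 = -1482221/94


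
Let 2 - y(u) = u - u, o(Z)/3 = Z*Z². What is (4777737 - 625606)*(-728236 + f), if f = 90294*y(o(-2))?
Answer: -2273906237888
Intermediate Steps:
o(Z) = 3*Z³ (o(Z) = 3*(Z*Z²) = 3*Z³)
y(u) = 2 (y(u) = 2 - (u - u) = 2 - 1*0 = 2 + 0 = 2)
f = 180588 (f = 90294*2 = 180588)
(4777737 - 625606)*(-728236 + f) = (4777737 - 625606)*(-728236 + 180588) = 4152131*(-547648) = -2273906237888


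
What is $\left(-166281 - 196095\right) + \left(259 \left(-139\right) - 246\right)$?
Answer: $-398623$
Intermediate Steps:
$\left(-166281 - 196095\right) + \left(259 \left(-139\right) - 246\right) = -362376 - 36247 = -398623$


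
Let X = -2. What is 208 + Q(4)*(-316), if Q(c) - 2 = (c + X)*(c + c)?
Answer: -5480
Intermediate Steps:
Q(c) = 2 + 2*c*(-2 + c) (Q(c) = 2 + (c - 2)*(c + c) = 2 + (-2 + c)*(2*c) = 2 + 2*c*(-2 + c))
208 + Q(4)*(-316) = 208 + (2 - 4*4 + 2*4²)*(-316) = 208 + (2 - 16 + 2*16)*(-316) = 208 + (2 - 16 + 32)*(-316) = 208 + 18*(-316) = 208 - 5688 = -5480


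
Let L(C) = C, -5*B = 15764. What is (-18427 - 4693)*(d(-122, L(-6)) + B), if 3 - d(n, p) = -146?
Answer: 69447856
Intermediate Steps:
B = -15764/5 (B = -1/5*15764 = -15764/5 ≈ -3152.8)
d(n, p) = 149 (d(n, p) = 3 - 1*(-146) = 3 + 146 = 149)
(-18427 - 4693)*(d(-122, L(-6)) + B) = (-18427 - 4693)*(149 - 15764/5) = -23120*(-15019/5) = 69447856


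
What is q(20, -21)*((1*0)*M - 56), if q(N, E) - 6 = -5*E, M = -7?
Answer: -6216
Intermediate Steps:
q(N, E) = 6 - 5*E
q(20, -21)*((1*0)*M - 56) = (6 - 5*(-21))*((1*0)*(-7) - 56) = (6 + 105)*(0*(-7) - 56) = 111*(0 - 56) = 111*(-56) = -6216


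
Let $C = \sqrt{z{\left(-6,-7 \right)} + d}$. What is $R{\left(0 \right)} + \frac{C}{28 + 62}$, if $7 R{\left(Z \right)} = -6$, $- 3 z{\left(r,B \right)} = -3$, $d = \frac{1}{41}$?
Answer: $- \frac{6}{7} + \frac{\sqrt{1722}}{3690} \approx -0.8459$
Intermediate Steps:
$d = \frac{1}{41} \approx 0.02439$
$z{\left(r,B \right)} = 1$ ($z{\left(r,B \right)} = \left(- \frac{1}{3}\right) \left(-3\right) = 1$)
$R{\left(Z \right)} = - \frac{6}{7}$ ($R{\left(Z \right)} = \frac{1}{7} \left(-6\right) = - \frac{6}{7}$)
$C = \frac{\sqrt{1722}}{41}$ ($C = \sqrt{1 + \frac{1}{41}} = \sqrt{\frac{42}{41}} = \frac{\sqrt{1722}}{41} \approx 1.0121$)
$R{\left(0 \right)} + \frac{C}{28 + 62} = - \frac{6}{7} + \frac{\frac{1}{41} \sqrt{1722}}{28 + 62} = - \frac{6}{7} + \frac{\frac{1}{41} \sqrt{1722}}{90} = - \frac{6}{7} + \frac{\sqrt{1722}}{41} \cdot \frac{1}{90} = - \frac{6}{7} + \frac{\sqrt{1722}}{3690}$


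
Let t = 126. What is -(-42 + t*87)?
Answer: -10920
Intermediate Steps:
-(-42 + t*87) = -(-42 + 126*87) = -(-42 + 10962) = -1*10920 = -10920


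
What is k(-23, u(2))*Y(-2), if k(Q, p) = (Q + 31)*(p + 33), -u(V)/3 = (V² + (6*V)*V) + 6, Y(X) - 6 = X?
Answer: -2208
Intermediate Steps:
Y(X) = 6 + X
u(V) = -18 - 21*V² (u(V) = -3*((V² + (6*V)*V) + 6) = -3*((V² + 6*V²) + 6) = -3*(7*V² + 6) = -3*(6 + 7*V²) = -18 - 21*V²)
k(Q, p) = (31 + Q)*(33 + p)
k(-23, u(2))*Y(-2) = (1023 + 31*(-18 - 21*2²) + 33*(-23) - 23*(-18 - 21*2²))*(6 - 2) = (1023 + 31*(-18 - 21*4) - 759 - 23*(-18 - 21*4))*4 = (1023 + 31*(-18 - 84) - 759 - 23*(-18 - 84))*4 = (1023 + 31*(-102) - 759 - 23*(-102))*4 = (1023 - 3162 - 759 + 2346)*4 = -552*4 = -2208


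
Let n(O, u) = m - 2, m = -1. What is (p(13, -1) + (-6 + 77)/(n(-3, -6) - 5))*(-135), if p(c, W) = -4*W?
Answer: 5265/8 ≈ 658.13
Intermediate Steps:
n(O, u) = -3 (n(O, u) = -1 - 2 = -3)
(p(13, -1) + (-6 + 77)/(n(-3, -6) - 5))*(-135) = (-4*(-1) + (-6 + 77)/(-3 - 5))*(-135) = (4 + 71/(-8))*(-135) = (4 + 71*(-⅛))*(-135) = (4 - 71/8)*(-135) = -39/8*(-135) = 5265/8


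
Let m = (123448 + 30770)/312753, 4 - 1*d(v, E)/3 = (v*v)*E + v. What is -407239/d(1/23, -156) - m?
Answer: -22459080447463/703381497 ≈ -31930.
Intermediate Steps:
d(v, E) = 12 - 3*v - 3*E*v**2 (d(v, E) = 12 - 3*((v*v)*E + v) = 12 - 3*(v**2*E + v) = 12 - 3*(E*v**2 + v) = 12 - 3*(v + E*v**2) = 12 + (-3*v - 3*E*v**2) = 12 - 3*v - 3*E*v**2)
m = 51406/104251 (m = 154218*(1/312753) = 51406/104251 ≈ 0.49310)
-407239/d(1/23, -156) - m = -407239/(12 - 3/23 - 3*(-156)*(1/23)**2) - 1*51406/104251 = -407239/(12 - 3*1/23 - 3*(-156)*(1/23)**2) - 51406/104251 = -407239/(12 - 3/23 - 3*(-156)*1/529) - 51406/104251 = -407239/(12 - 3/23 + 468/529) - 51406/104251 = -407239/6747/529 - 51406/104251 = -407239*529/6747 - 51406/104251 = -215429431/6747 - 51406/104251 = -22459080447463/703381497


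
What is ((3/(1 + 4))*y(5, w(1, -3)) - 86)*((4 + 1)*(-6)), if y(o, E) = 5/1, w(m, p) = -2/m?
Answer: 2490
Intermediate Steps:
y(o, E) = 5 (y(o, E) = 5*1 = 5)
((3/(1 + 4))*y(5, w(1, -3)) - 86)*((4 + 1)*(-6)) = ((3/(1 + 4))*5 - 86)*((4 + 1)*(-6)) = ((3/5)*5 - 86)*(5*(-6)) = ((3*(⅕))*5 - 86)*(-30) = ((⅗)*5 - 86)*(-30) = (3 - 86)*(-30) = -83*(-30) = 2490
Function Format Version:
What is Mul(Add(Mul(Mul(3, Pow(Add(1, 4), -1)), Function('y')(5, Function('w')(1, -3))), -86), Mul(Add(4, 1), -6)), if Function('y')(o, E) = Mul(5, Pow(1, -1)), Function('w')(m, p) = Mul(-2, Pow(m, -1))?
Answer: 2490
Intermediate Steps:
Function('y')(o, E) = 5 (Function('y')(o, E) = Mul(5, 1) = 5)
Mul(Add(Mul(Mul(3, Pow(Add(1, 4), -1)), Function('y')(5, Function('w')(1, -3))), -86), Mul(Add(4, 1), -6)) = Mul(Add(Mul(Mul(3, Pow(Add(1, 4), -1)), 5), -86), Mul(Add(4, 1), -6)) = Mul(Add(Mul(Mul(3, Pow(5, -1)), 5), -86), Mul(5, -6)) = Mul(Add(Mul(Mul(3, Rational(1, 5)), 5), -86), -30) = Mul(Add(Mul(Rational(3, 5), 5), -86), -30) = Mul(Add(3, -86), -30) = Mul(-83, -30) = 2490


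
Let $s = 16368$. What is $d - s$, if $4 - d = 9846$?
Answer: $-26210$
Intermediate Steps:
$d = -9842$ ($d = 4 - 9846 = -9842$)
$d - s = -9842 - 16368 = -26210$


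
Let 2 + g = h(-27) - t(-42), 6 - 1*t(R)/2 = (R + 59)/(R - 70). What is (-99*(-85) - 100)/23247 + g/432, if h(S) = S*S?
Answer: 855307/425088 ≈ 2.0121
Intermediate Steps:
h(S) = S²
t(R) = 12 - 2*(59 + R)/(-70 + R) (t(R) = 12 - 2*(R + 59)/(R - 70) = 12 - 2*(59 + R)/(-70 + R))
g = 40023/56 (g = -2 + ((-27)² - 2*(-479 + 5*(-42))/(-70 - 42)) = -2 + (729 - 2*(-479 - 210)/(-112)) = -2 + (729 - 2*(-1)*(-689)/112) = -2 + (729 - 1*689/56) = -2 + (729 - 689/56) = -2 + 40135/56 = 40023/56 ≈ 714.70)
(-99*(-85) - 100)/23247 + g/432 = (-99*(-85) - 100)/23247 + (40023/56)/432 = (8415 - 100)*(1/23247) + (40023/56)*(1/432) = 8315*(1/23247) + 4447/2688 = 8315/23247 + 4447/2688 = 855307/425088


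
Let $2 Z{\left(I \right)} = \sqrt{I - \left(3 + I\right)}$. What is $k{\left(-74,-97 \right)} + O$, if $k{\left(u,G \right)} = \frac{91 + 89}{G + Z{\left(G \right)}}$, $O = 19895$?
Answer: $\frac{748758065}{37639} - \frac{360 i \sqrt{3}}{37639} \approx 19893.0 - 0.016566 i$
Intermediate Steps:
$Z{\left(I \right)} = \frac{i \sqrt{3}}{2}$ ($Z{\left(I \right)} = \frac{\sqrt{I - \left(3 + I\right)}}{2} = \frac{\sqrt{-3}}{2} = \frac{i \sqrt{3}}{2}$)
$k{\left(u,G \right)} = \frac{180}{G + \frac{i \sqrt{3}}{2}}$ ($k{\left(u,G \right)} = \frac{91 + 89}{G + \frac{i \sqrt{3}}{2}} = \frac{180}{G + \frac{i \sqrt{3}}{2}}$)
$k{\left(-74,-97 \right)} + O = \frac{360}{2 \left(-97\right) + i \sqrt{3}} + 19895 = \frac{360}{-194 + i \sqrt{3}} + 19895 = 19895 + \frac{360}{-194 + i \sqrt{3}}$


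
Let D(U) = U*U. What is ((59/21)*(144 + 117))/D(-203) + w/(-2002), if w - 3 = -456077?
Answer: 324065888/1422421 ≈ 227.83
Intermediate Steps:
w = -456074 (w = 3 - 456077 = -456074)
D(U) = U²
((59/21)*(144 + 117))/D(-203) + w/(-2002) = ((59/21)*(144 + 117))/((-203)²) - 456074/(-2002) = ((59*(1/21))*261)/41209 - 456074*(-1/2002) = ((59/21)*261)*(1/41209) + 228037/1001 = (5133/7)*(1/41209) + 228037/1001 = 177/9947 + 228037/1001 = 324065888/1422421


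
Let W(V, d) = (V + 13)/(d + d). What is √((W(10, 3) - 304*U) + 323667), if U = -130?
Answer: √13074870/6 ≈ 602.65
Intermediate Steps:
W(V, d) = (13 + V)/(2*d) (W(V, d) = (13 + V)/((2*d)) = (13 + V)*(1/(2*d)) = (13 + V)/(2*d))
√((W(10, 3) - 304*U) + 323667) = √(((½)*(13 + 10)/3 - 304*(-130)) + 323667) = √(((½)*(⅓)*23 + 39520) + 323667) = √((23/6 + 39520) + 323667) = √(237143/6 + 323667) = √(2179145/6) = √13074870/6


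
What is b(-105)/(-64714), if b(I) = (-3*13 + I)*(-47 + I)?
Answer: -576/1703 ≈ -0.33823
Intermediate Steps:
b(I) = (-47 + I)*(-39 + I) (b(I) = (-39 + I)*(-47 + I) = (-47 + I)*(-39 + I))
b(-105)/(-64714) = (1833 + (-105)² - 86*(-105))/(-64714) = (1833 + 11025 + 9030)*(-1/64714) = 21888*(-1/64714) = -576/1703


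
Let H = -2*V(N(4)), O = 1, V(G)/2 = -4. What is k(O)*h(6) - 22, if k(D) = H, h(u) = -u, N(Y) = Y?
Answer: -118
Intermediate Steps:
V(G) = -8 (V(G) = 2*(-4) = -8)
H = 16 (H = -2*(-8) = 16)
k(D) = 16
k(O)*h(6) - 22 = 16*(-1*6) - 22 = 16*(-6) - 22 = -96 - 22 = -118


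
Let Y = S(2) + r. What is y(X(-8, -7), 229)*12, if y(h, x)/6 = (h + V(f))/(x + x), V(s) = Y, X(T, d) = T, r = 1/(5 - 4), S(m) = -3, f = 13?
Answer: -360/229 ≈ -1.5721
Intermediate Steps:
r = 1 (r = 1/1 = 1)
Y = -2 (Y = -3 + 1 = -2)
V(s) = -2
y(h, x) = 3*(-2 + h)/x (y(h, x) = 6*((h - 2)/(x + x)) = 6*((-2 + h)/((2*x))) = 6*((-2 + h)*(1/(2*x))) = 6*((-2 + h)/(2*x)) = 3*(-2 + h)/x)
y(X(-8, -7), 229)*12 = (3*(-2 - 8)/229)*12 = (3*(1/229)*(-10))*12 = -30/229*12 = -360/229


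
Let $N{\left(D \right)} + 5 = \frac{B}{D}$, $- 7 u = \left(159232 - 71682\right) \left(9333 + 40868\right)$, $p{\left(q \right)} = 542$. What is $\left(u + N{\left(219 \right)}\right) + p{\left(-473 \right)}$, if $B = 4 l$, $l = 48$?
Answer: $- \frac{320841846295}{511} \approx -6.2787 \cdot 10^{8}$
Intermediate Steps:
$B = 192$ ($B = 4 \cdot 48 = 192$)
$u = - \frac{4395097550}{7}$ ($u = - \frac{\left(159232 - 71682\right) \left(9333 + 40868\right)}{7} = - \frac{87550 \cdot 50201}{7} = \left(- \frac{1}{7}\right) 4395097550 = - \frac{4395097550}{7} \approx -6.2787 \cdot 10^{8}$)
$N{\left(D \right)} = -5 + \frac{192}{D}$
$\left(u + N{\left(219 \right)}\right) + p{\left(-473 \right)} = \left(- \frac{4395097550}{7} - \left(5 - \frac{192}{219}\right)\right) + 542 = \left(- \frac{4395097550}{7} + \left(-5 + 192 \cdot \frac{1}{219}\right)\right) + 542 = \left(- \frac{4395097550}{7} + \left(-5 + \frac{64}{73}\right)\right) + 542 = \left(- \frac{4395097550}{7} - \frac{301}{73}\right) + 542 = - \frac{320842123257}{511} + 542 = - \frac{320841846295}{511}$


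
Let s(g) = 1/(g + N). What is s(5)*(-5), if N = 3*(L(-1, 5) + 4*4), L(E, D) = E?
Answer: -1/10 ≈ -0.10000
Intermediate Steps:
N = 45 (N = 3*(-1 + 4*4) = 3*(-1 + 16) = 3*15 = 45)
s(g) = 1/(45 + g) (s(g) = 1/(g + 45) = 1/(45 + g))
s(5)*(-5) = -5/(45 + 5) = -5/50 = (1/50)*(-5) = -1/10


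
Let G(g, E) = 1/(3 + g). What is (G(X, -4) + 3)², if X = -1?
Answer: 49/4 ≈ 12.250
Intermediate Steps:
(G(X, -4) + 3)² = (1/(3 - 1) + 3)² = (1/2 + 3)² = (½ + 3)² = (7/2)² = 49/4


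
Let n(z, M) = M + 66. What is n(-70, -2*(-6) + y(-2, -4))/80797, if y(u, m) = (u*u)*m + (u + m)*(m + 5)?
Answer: 56/80797 ≈ 0.00069309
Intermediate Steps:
y(u, m) = m*u**2 + (5 + m)*(m + u) (y(u, m) = u**2*m + (m + u)*(5 + m) = m*u**2 + (5 + m)*(m + u))
n(z, M) = 66 + M
n(-70, -2*(-6) + y(-2, -4))/80797 = (66 + (-2*(-6) + ((-4)**2 + 5*(-4) + 5*(-2) - 4*(-2) - 4*(-2)**2)))/80797 = (66 + (12 + (16 - 20 - 10 + 8 - 4*4)))*(1/80797) = (66 + (12 + (16 - 20 - 10 + 8 - 16)))*(1/80797) = (66 + (12 - 22))*(1/80797) = (66 - 10)*(1/80797) = 56*(1/80797) = 56/80797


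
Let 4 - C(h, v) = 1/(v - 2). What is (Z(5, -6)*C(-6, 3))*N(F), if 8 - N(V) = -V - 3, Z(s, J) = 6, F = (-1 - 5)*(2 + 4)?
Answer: -450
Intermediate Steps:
F = -36 (F = -6*6 = -36)
C(h, v) = 4 - 1/(-2 + v) (C(h, v) = 4 - 1/(v - 2) = 4 - 1/(-2 + v))
N(V) = 11 + V (N(V) = 8 - (-V - 3) = 8 - (-3 - V) = 8 + (3 + V) = 11 + V)
(Z(5, -6)*C(-6, 3))*N(F) = (6*((-9 + 4*3)/(-2 + 3)))*(11 - 36) = (6*((-9 + 12)/1))*(-25) = (6*(1*3))*(-25) = (6*3)*(-25) = 18*(-25) = -450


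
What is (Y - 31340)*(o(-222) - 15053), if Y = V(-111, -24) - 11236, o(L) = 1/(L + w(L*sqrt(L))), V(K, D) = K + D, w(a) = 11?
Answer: 135657994824/211 ≈ 6.4293e+8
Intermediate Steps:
V(K, D) = D + K
o(L) = 1/(11 + L) (o(L) = 1/(L + 11) = 1/(11 + L))
Y = -11371 (Y = (-24 - 111) - 11236 = -135 - 11236 = -11371)
(Y - 31340)*(o(-222) - 15053) = (-11371 - 31340)*(1/(11 - 222) - 15053) = -42711*(1/(-211) - 15053) = -42711*(-1/211 - 15053) = -42711*(-3176184/211) = 135657994824/211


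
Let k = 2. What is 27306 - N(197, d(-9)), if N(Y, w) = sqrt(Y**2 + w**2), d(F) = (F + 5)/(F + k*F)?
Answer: 27306 - sqrt(28291777)/27 ≈ 27109.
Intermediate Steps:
d(F) = (5 + F)/(3*F) (d(F) = (F + 5)/(F + 2*F) = (5 + F)/((3*F)) = (5 + F)*(1/(3*F)) = (5 + F)/(3*F))
27306 - N(197, d(-9)) = 27306 - sqrt(197**2 + ((1/3)*(5 - 9)/(-9))**2) = 27306 - sqrt(38809 + ((1/3)*(-1/9)*(-4))**2) = 27306 - sqrt(38809 + (4/27)**2) = 27306 - sqrt(38809 + 16/729) = 27306 - sqrt(28291777/729) = 27306 - sqrt(28291777)/27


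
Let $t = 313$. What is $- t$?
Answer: $-313$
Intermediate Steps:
$- t = \left(-1\right) 313 = -313$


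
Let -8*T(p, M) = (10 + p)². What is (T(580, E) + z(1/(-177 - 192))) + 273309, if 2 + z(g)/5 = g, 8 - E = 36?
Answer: 169582427/738 ≈ 2.2979e+5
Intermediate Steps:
E = -28 (E = 8 - 1*36 = 8 - 36 = -28)
T(p, M) = -(10 + p)²/8
z(g) = -10 + 5*g
(T(580, E) + z(1/(-177 - 192))) + 273309 = (-(10 + 580)²/8 + (-10 + 5/(-177 - 192))) + 273309 = (-⅛*590² + (-10 + 5/(-369))) + 273309 = (-⅛*348100 + (-10 + 5*(-1/369))) + 273309 = (-87025/2 + (-10 - 5/369)) + 273309 = (-87025/2 - 3695/369) + 273309 = -32119615/738 + 273309 = 169582427/738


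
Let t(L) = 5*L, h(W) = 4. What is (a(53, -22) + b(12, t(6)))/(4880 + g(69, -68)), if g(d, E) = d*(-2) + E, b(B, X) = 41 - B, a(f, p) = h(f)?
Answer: 11/1558 ≈ 0.0070603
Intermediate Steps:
a(f, p) = 4
g(d, E) = E - 2*d (g(d, E) = -2*d + E = E - 2*d)
(a(53, -22) + b(12, t(6)))/(4880 + g(69, -68)) = (4 + (41 - 1*12))/(4880 + (-68 - 2*69)) = (4 + (41 - 12))/(4880 + (-68 - 138)) = (4 + 29)/(4880 - 206) = 33/4674 = 33*(1/4674) = 11/1558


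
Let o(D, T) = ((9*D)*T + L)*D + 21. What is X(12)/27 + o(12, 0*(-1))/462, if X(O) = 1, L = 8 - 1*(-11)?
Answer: 2395/4158 ≈ 0.57600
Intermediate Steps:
L = 19 (L = 8 + 11 = 19)
o(D, T) = 21 + D*(19 + 9*D*T) (o(D, T) = ((9*D)*T + 19)*D + 21 = (9*D*T + 19)*D + 21 = (19 + 9*D*T)*D + 21 = D*(19 + 9*D*T) + 21 = 21 + D*(19 + 9*D*T))
X(12)/27 + o(12, 0*(-1))/462 = 1/27 + (21 + 19*12 + 9*(0*(-1))*12²)/462 = 1*(1/27) + (21 + 228 + 9*0*144)*(1/462) = 1/27 + (21 + 228 + 0)*(1/462) = 1/27 + 249*(1/462) = 1/27 + 83/154 = 2395/4158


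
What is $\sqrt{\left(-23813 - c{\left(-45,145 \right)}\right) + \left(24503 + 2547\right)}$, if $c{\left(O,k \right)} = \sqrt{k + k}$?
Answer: $\sqrt{3237 - \sqrt{290}} \approx 56.745$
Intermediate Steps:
$c{\left(O,k \right)} = \sqrt{2} \sqrt{k}$ ($c{\left(O,k \right)} = \sqrt{2 k} = \sqrt{2} \sqrt{k}$)
$\sqrt{\left(-23813 - c{\left(-45,145 \right)}\right) + \left(24503 + 2547\right)} = \sqrt{\left(-23813 - \sqrt{2} \sqrt{145}\right) + \left(24503 + 2547\right)} = \sqrt{\left(-23813 - \sqrt{290}\right) + 27050} = \sqrt{3237 - \sqrt{290}}$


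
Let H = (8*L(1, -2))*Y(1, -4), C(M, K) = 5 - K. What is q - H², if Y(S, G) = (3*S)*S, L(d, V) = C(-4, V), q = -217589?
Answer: -245813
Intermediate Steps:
L(d, V) = 5 - V
Y(S, G) = 3*S²
H = 168 (H = (8*(5 - 1*(-2)))*(3*1²) = (8*(5 + 2))*(3*1) = (8*7)*3 = 56*3 = 168)
q - H² = -217589 - 1*168² = -217589 - 1*28224 = -217589 - 28224 = -245813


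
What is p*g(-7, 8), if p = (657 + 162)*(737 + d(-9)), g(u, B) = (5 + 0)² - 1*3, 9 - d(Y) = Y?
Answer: 13603590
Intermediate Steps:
d(Y) = 9 - Y
g(u, B) = 22 (g(u, B) = 5² - 3 = 25 - 3 = 22)
p = 618345 (p = (657 + 162)*(737 + (9 - 1*(-9))) = 819*(737 + (9 + 9)) = 819*(737 + 18) = 819*755 = 618345)
p*g(-7, 8) = 618345*22 = 13603590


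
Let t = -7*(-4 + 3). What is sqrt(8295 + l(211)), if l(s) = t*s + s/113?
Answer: sqrt(124802511)/113 ≈ 98.863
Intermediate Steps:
t = 7 (t = -7*(-1) = 7)
l(s) = 792*s/113 (l(s) = 7*s + s/113 = 792*s/113)
sqrt(8295 + l(211)) = sqrt(8295 + (792/113)*211) = sqrt(8295 + 167112/113) = sqrt(1104447/113) = sqrt(124802511)/113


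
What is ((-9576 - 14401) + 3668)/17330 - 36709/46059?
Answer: -1571579201/798202470 ≈ -1.9689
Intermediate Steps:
((-9576 - 14401) + 3668)/17330 - 36709/46059 = (-23977 + 3668)*(1/17330) - 36709*1/46059 = -20309*1/17330 - 36709/46059 = -20309/17330 - 36709/46059 = -1571579201/798202470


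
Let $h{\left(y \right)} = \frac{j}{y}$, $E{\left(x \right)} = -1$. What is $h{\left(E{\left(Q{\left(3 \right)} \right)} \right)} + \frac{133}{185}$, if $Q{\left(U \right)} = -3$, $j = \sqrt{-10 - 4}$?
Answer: $\frac{133}{185} - i \sqrt{14} \approx 0.71892 - 3.7417 i$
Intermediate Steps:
$j = i \sqrt{14}$ ($j = \sqrt{-14} = i \sqrt{14} \approx 3.7417 i$)
$h{\left(y \right)} = \frac{i \sqrt{14}}{y}$
$h{\left(E{\left(Q{\left(3 \right)} \right)} \right)} + \frac{133}{185} = \frac{i \sqrt{14}}{-1} + \frac{133}{185} = i \sqrt{14} \left(-1\right) + 133 \cdot \frac{1}{185} = - i \sqrt{14} + \frac{133}{185} = \frac{133}{185} - i \sqrt{14}$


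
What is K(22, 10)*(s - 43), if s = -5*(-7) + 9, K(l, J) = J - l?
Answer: -12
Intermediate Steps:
s = 44 (s = 35 + 9 = 44)
K(22, 10)*(s - 43) = (10 - 1*22)*(44 - 43) = (10 - 22)*1 = -12*1 = -12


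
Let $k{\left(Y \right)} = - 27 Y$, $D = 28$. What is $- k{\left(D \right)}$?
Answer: $756$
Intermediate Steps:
$- k{\left(D \right)} = - \left(-27\right) 28 = \left(-1\right) \left(-756\right) = 756$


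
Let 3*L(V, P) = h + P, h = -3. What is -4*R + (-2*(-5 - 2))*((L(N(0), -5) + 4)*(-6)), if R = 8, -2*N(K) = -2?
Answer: -144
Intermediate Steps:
N(K) = 1 (N(K) = -½*(-2) = 1)
L(V, P) = -1 + P/3 (L(V, P) = (-3 + P)/3 = -1 + P/3)
-4*R + (-2*(-5 - 2))*((L(N(0), -5) + 4)*(-6)) = -4*8 + (-2*(-5 - 2))*(((-1 + (⅓)*(-5)) + 4)*(-6)) = -32 + (-2*(-7))*(((-1 - 5/3) + 4)*(-6)) = -32 + 14*((-8/3 + 4)*(-6)) = -32 + 14*((4/3)*(-6)) = -32 + 14*(-8) = -32 - 112 = -144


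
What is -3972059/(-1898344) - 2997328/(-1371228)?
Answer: 397734219403/92966515944 ≈ 4.2783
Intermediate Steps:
-3972059/(-1898344) - 2997328/(-1371228) = -3972059*(-1/1898344) - 2997328*(-1/1371228) = 567437/271192 + 749332/342807 = 397734219403/92966515944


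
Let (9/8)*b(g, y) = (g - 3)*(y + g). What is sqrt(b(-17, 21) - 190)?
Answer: 5*I*sqrt(94)/3 ≈ 16.159*I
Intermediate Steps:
b(g, y) = 8*(-3 + g)*(g + y)/9 (b(g, y) = 8*((g - 3)*(y + g))/9 = 8*((-3 + g)*(g + y))/9 = 8*(-3 + g)*(g + y)/9)
sqrt(b(-17, 21) - 190) = sqrt((-8/3*(-17) - 8/3*21 + (8/9)*(-17)**2 + (8/9)*(-17)*21) - 190) = sqrt((136/3 - 56 + (8/9)*289 - 952/3) - 190) = sqrt((136/3 - 56 + 2312/9 - 952/3) - 190) = sqrt(-640/9 - 190) = sqrt(-2350/9) = 5*I*sqrt(94)/3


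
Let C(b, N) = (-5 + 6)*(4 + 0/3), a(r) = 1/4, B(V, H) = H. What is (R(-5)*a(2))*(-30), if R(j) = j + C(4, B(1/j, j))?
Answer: 15/2 ≈ 7.5000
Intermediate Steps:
a(r) = 1/4
C(b, N) = 4 (C(b, N) = 1*(4 + 0*(1/3)) = 1*(4 + 0) = 1*4 = 4)
R(j) = 4 + j (R(j) = j + 4 = 4 + j)
(R(-5)*a(2))*(-30) = ((4 - 5)*(1/4))*(-30) = -1*1/4*(-30) = -1/4*(-30) = 15/2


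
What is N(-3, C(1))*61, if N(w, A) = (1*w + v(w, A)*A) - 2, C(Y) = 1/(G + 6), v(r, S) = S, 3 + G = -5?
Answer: -1159/4 ≈ -289.75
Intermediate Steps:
G = -8 (G = -3 - 5 = -8)
C(Y) = -1/2 (C(Y) = 1/(-8 + 6) = 1/(-2) = -1/2)
N(w, A) = -2 + w + A**2 (N(w, A) = (1*w + A*A) - 2 = (w + A**2) - 2 = -2 + w + A**2)
N(-3, C(1))*61 = (-2 - 3 + (-1/2)**2)*61 = (-2 - 3 + 1/4)*61 = -19/4*61 = -1159/4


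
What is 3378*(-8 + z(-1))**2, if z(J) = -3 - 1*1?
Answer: 486432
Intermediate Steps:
z(J) = -4 (z(J) = -3 - 1 = -4)
3378*(-8 + z(-1))**2 = 3378*(-8 - 4)**2 = 3378*(-12)**2 = 3378*144 = 486432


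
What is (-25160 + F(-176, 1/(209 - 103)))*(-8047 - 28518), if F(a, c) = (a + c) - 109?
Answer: 98621984485/106 ≈ 9.3040e+8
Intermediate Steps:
F(a, c) = -109 + a + c
(-25160 + F(-176, 1/(209 - 103)))*(-8047 - 28518) = (-25160 + (-109 - 176 + 1/(209 - 103)))*(-8047 - 28518) = (-25160 + (-109 - 176 + 1/106))*(-36565) = (-25160 - 30209/106)*(-36565) = -2697169/106*(-36565) = 98621984485/106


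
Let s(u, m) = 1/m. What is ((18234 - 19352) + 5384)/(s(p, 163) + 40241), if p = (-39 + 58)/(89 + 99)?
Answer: 115893/1093214 ≈ 0.10601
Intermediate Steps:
p = 19/188 ≈ 0.10106
((18234 - 19352) + 5384)/(s(p, 163) + 40241) = ((18234 - 19352) + 5384)/(1/163 + 40241) = (-1118 + 5384)/(1/163 + 40241) = 4266/(6559284/163) = 4266*(163/6559284) = 115893/1093214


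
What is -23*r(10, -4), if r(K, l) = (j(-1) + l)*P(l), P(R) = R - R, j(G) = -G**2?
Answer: 0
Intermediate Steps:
P(R) = 0
r(K, l) = 0 (r(K, l) = (-1*(-1)**2 + l)*0 = (-1*1 + l)*0 = (-1 + l)*0 = 0)
-23*r(10, -4) = -23*0 = 0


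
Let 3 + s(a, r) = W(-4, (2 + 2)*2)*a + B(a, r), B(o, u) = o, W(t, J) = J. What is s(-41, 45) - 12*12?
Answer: -516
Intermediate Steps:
s(a, r) = -3 + 9*a (s(a, r) = -3 + (((2 + 2)*2)*a + a) = -3 + ((4*2)*a + a) = -3 + (8*a + a) = -3 + 9*a)
s(-41, 45) - 12*12 = (-3 + 9*(-41)) - 12*12 = (-3 - 369) - 144 = -372 - 1*144 = -372 - 144 = -516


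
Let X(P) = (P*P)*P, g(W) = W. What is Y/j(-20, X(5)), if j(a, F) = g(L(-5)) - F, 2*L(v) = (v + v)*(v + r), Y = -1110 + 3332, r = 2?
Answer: -101/5 ≈ -20.200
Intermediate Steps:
Y = 2222
L(v) = v*(2 + v) (L(v) = ((v + v)*(v + 2))/2 = ((2*v)*(2 + v))/2 = (2*v*(2 + v))/2 = v*(2 + v))
X(P) = P³ (X(P) = P²*P = P³)
j(a, F) = 15 - F (j(a, F) = -5*(2 - 5) - F = -5*(-3) - F = 15 - F)
Y/j(-20, X(5)) = 2222/(15 - 1*5³) = 2222/(15 - 1*125) = 2222/(15 - 125) = 2222/(-110) = 2222*(-1/110) = -101/5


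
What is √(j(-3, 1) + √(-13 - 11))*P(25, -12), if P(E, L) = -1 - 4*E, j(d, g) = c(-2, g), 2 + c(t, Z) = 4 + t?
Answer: -101*2^(¾)*3^(¼)*√I ≈ -158.07 - 158.07*I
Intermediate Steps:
c(t, Z) = 2 + t (c(t, Z) = -2 + (4 + t) = 2 + t)
j(d, g) = 0 (j(d, g) = 2 - 2 = 0)
√(j(-3, 1) + √(-13 - 11))*P(25, -12) = √(0 + √(-13 - 11))*(-1 - 4*25) = √(0 + √(-24))*(-1 - 100) = √(0 + 2*I*√6)*(-101) = √(2*I*√6)*(-101) = (2^(¾)*3^(¼)*√I)*(-101) = -101*2^(¾)*3^(¼)*√I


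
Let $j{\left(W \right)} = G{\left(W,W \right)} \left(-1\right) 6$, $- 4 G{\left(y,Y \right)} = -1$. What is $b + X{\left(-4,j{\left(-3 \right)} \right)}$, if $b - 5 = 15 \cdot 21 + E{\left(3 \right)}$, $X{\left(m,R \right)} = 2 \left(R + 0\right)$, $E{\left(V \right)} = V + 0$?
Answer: $320$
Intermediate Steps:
$G{\left(y,Y \right)} = \frac{1}{4}$ ($G{\left(y,Y \right)} = \left(- \frac{1}{4}\right) \left(-1\right) = \frac{1}{4}$)
$j{\left(W \right)} = - \frac{3}{2}$ ($j{\left(W \right)} = \frac{1}{4} \left(-1\right) 6 = \left(- \frac{1}{4}\right) 6 = - \frac{3}{2}$)
$E{\left(V \right)} = V$
$X{\left(m,R \right)} = 2 R$
$b = 323$ ($b = 5 + \left(15 \cdot 21 + 3\right) = 5 + \left(315 + 3\right) = 5 + 318 = 323$)
$b + X{\left(-4,j{\left(-3 \right)} \right)} = 323 + 2 \left(- \frac{3}{2}\right) = 323 - 3 = 320$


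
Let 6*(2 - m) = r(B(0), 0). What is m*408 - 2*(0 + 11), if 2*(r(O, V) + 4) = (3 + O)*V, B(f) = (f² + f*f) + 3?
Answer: 1066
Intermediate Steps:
B(f) = 3 + 2*f² (B(f) = (f² + f²) + 3 = 2*f² + 3 = 3 + 2*f²)
r(O, V) = -4 + V*(3 + O)/2 (r(O, V) = -4 + ((3 + O)*V)/2 = -4 + (V*(3 + O))/2 = -4 + V*(3 + O)/2)
m = 8/3 (m = 2 - (-4 + (3/2)*0 + (½)*(3 + 2*0²)*0)/6 = 2 - (-4 + 0 + (½)*(3 + 2*0)*0)/6 = 2 - (-4 + 0 + (½)*(3 + 0)*0)/6 = 2 - (-4 + 0 + (½)*3*0)/6 = 2 - (-4 + 0 + 0)/6 = 2 - ⅙*(-4) = 2 + ⅔ = 8/3 ≈ 2.6667)
m*408 - 2*(0 + 11) = (8/3)*408 - 2*(0 + 11) = 1088 - 2*11 = 1088 - 22 = 1066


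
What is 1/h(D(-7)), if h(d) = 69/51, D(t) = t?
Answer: 17/23 ≈ 0.73913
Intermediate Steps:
h(d) = 23/17 (h(d) = 69*(1/51) = 23/17)
1/h(D(-7)) = 1/(23/17) = 17/23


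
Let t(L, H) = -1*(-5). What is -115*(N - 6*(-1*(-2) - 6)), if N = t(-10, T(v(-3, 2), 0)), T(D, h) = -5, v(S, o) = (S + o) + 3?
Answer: -3335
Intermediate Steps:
v(S, o) = 3 + S + o
t(L, H) = 5
N = 5
-115*(N - 6*(-1*(-2) - 6)) = -115*(5 - 6*(-1*(-2) - 6)) = -115*(5 - 6*(2 - 6)) = -115*(5 - 6*(-4)) = -115*(5 + 24) = -115*29 = -3335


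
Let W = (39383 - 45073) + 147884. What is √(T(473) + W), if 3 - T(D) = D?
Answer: 2*√35431 ≈ 376.46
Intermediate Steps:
T(D) = 3 - D
W = 142194 (W = -5690 + 147884 = 142194)
√(T(473) + W) = √((3 - 1*473) + 142194) = √((3 - 473) + 142194) = √(-470 + 142194) = √141724 = 2*√35431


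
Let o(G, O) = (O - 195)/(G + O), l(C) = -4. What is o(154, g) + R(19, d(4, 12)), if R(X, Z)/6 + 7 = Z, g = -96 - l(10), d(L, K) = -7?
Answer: -5495/62 ≈ -88.629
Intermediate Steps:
g = -92 (g = -96 - 1*(-4) = -96 + 4 = -92)
R(X, Z) = -42 + 6*Z
o(G, O) = (-195 + O)/(G + O)
o(154, g) + R(19, d(4, 12)) = (-195 - 92)/(154 - 92) + (-42 + 6*(-7)) = -287/62 + (-42 - 42) = (1/62)*(-287) - 84 = -287/62 - 84 = -5495/62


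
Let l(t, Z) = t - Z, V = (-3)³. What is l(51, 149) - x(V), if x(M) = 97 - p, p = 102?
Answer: -93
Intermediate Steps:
V = -27
x(M) = -5 (x(M) = 97 - 1*102 = 97 - 102 = -5)
l(51, 149) - x(V) = (51 - 1*149) - 1*(-5) = (51 - 149) + 5 = -98 + 5 = -93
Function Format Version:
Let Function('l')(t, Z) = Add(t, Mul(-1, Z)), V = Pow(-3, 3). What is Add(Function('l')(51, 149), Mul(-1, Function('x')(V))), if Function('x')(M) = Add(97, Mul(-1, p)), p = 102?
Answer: -93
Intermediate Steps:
V = -27
Function('x')(M) = -5 (Function('x')(M) = Add(97, Mul(-1, 102)) = Add(97, -102) = -5)
Add(Function('l')(51, 149), Mul(-1, Function('x')(V))) = Add(Add(51, Mul(-1, 149)), Mul(-1, -5)) = Add(Add(51, -149), 5) = Add(-98, 5) = -93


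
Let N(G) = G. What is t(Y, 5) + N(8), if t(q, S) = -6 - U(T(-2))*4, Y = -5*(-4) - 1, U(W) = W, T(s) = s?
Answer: 10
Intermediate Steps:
Y = 19 (Y = 20 - 1 = 19)
t(q, S) = 2 (t(q, S) = -6 - (-2)*4 = -6 - 1*(-8) = -6 + 8 = 2)
t(Y, 5) + N(8) = 2 + 8 = 10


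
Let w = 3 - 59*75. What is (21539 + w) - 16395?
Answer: 722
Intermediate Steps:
w = -4422 (w = 3 - 4425 = -4422)
(21539 + w) - 16395 = (21539 - 4422) - 16395 = 17117 - 16395 = 722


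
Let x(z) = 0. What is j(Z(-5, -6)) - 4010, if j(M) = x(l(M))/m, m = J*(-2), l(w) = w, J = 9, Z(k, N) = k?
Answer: -4010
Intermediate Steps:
m = -18 (m = 9*(-2) = -18)
j(M) = 0 (j(M) = 0/(-18) = 0*(-1/18) = 0)
j(Z(-5, -6)) - 4010 = 0 - 4010 = -4010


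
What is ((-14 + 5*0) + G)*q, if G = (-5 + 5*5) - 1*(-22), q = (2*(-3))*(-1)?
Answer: 168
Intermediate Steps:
q = 6 (q = -6*(-1) = 6)
G = 42 (G = (-5 + 25) + 22 = 20 + 22 = 42)
((-14 + 5*0) + G)*q = ((-14 + 5*0) + 42)*6 = ((-14 + 0) + 42)*6 = (-14 + 42)*6 = 28*6 = 168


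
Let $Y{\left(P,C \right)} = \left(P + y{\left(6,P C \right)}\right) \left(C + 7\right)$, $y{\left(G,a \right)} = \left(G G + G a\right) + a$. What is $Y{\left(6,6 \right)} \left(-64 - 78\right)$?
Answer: $-542724$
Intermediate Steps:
$y{\left(G,a \right)} = a + G^{2} + G a$ ($y{\left(G,a \right)} = \left(G^{2} + G a\right) + a = a + G^{2} + G a$)
$Y{\left(P,C \right)} = \left(7 + C\right) \left(36 + P + 7 C P\right)$ ($Y{\left(P,C \right)} = \left(P + \left(P C + 6^{2} + 6 P C\right)\right) \left(C + 7\right) = \left(P + \left(C P + 36 + 6 C P\right)\right) \left(7 + C\right) = \left(P + \left(36 + 7 C P\right)\right) \left(7 + C\right) = \left(36 + P + 7 C P\right) \left(7 + C\right) = \left(7 + C\right) \left(36 + P + 7 C P\right)$)
$Y{\left(6,6 \right)} \left(-64 - 78\right) = \left(252 + 7 \cdot 6 + 6 \left(36 + 7 \cdot 6 \cdot 6\right) + 50 \cdot 6 \cdot 6\right) \left(-64 - 78\right) = \left(252 + 42 + 6 \left(36 + 252\right) + 1800\right) \left(-142\right) = \left(252 + 42 + 6 \cdot 288 + 1800\right) \left(-142\right) = \left(252 + 42 + 1728 + 1800\right) \left(-142\right) = 3822 \left(-142\right) = -542724$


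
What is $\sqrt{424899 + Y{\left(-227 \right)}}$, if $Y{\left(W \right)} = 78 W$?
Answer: $\sqrt{407193} \approx 638.12$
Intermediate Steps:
$\sqrt{424899 + Y{\left(-227 \right)}} = \sqrt{424899 + 78 \left(-227\right)} = \sqrt{424899 - 17706} = \sqrt{407193}$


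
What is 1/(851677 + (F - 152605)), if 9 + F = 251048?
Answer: 1/950111 ≈ 1.0525e-6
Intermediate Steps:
F = 251039 (F = -9 + 251048 = 251039)
1/(851677 + (F - 152605)) = 1/(851677 + (251039 - 152605)) = 1/(851677 + 98434) = 1/950111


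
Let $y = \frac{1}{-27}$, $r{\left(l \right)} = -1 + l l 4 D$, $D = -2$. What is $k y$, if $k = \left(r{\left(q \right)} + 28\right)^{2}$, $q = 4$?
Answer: $- \frac{10201}{27} \approx -377.81$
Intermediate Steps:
$r{\left(l \right)} = -1 - 8 l^{2}$ ($r{\left(l \right)} = -1 + l l 4 \left(-2\right) = -1 + l^{2} \cdot 4 \left(-2\right) = -1 + 4 l^{2} \left(-2\right) = -1 - 8 l^{2}$)
$k = 10201$ ($k = \left(\left(-1 - 8 \cdot 4^{2}\right) + 28\right)^{2} = \left(\left(-1 - 128\right) + 28\right)^{2} = \left(-129 + 28\right)^{2} = \left(-101\right)^{2} = 10201$)
$y = - \frac{1}{27} \approx -0.037037$
$k y = 10201 \left(- \frac{1}{27}\right) = - \frac{10201}{27}$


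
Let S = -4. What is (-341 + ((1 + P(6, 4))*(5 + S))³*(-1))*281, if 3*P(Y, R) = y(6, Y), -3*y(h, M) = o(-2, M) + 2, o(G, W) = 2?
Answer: -69888634/729 ≈ -95869.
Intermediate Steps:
y(h, M) = -4/3 (y(h, M) = -(2 + 2)/3 = -⅓*4 = -4/3)
P(Y, R) = -4/9 (P(Y, R) = (⅓)*(-4/3) = -4/9)
(-341 + ((1 + P(6, 4))*(5 + S))³*(-1))*281 = (-341 + ((1 - 4/9)*(5 - 4))³*(-1))*281 = (-341 + ((5/9)*1)³*(-1))*281 = (-341 + (5/9)³*(-1))*281 = (-341 + (125/729)*(-1))*281 = (-341 - 125/729)*281 = -248714/729*281 = -69888634/729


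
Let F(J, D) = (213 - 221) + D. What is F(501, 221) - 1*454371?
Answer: -454158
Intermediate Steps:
F(J, D) = -8 + D
F(501, 221) - 1*454371 = (-8 + 221) - 1*454371 = 213 - 454371 = -454158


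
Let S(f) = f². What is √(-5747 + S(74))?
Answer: I*√271 ≈ 16.462*I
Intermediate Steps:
√(-5747 + S(74)) = √(-5747 + 74²) = √(-5747 + 5476) = √(-271) = I*√271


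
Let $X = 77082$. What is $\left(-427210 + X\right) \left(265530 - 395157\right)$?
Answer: $45386042256$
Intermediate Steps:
$\left(-427210 + X\right) \left(265530 - 395157\right) = \left(-427210 + 77082\right) \left(265530 - 395157\right) = \left(-350128\right) \left(-129627\right) = 45386042256$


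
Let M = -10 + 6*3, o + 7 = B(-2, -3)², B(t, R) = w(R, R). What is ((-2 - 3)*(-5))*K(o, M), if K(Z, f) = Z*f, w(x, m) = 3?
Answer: 400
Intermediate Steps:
B(t, R) = 3
o = 2 (o = -7 + 3² = -7 + 9 = 2)
M = 8 (M = -10 + 18 = 8)
((-2 - 3)*(-5))*K(o, M) = ((-2 - 3)*(-5))*(2*8) = -5*(-5)*16 = 25*16 = 400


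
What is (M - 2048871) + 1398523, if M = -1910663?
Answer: -2561011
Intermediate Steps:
(M - 2048871) + 1398523 = (-1910663 - 2048871) + 1398523 = -3959534 + 1398523 = -2561011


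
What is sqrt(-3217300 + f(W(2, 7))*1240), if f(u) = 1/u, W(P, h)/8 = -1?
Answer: 3*I*sqrt(357495) ≈ 1793.7*I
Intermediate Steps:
W(P, h) = -8 (W(P, h) = 8*(-1) = -8)
sqrt(-3217300 + f(W(2, 7))*1240) = sqrt(-3217300 + 1240/(-8)) = sqrt(-3217300 - 1/8*1240) = sqrt(-3217300 - 155) = sqrt(-3217455) = 3*I*sqrt(357495)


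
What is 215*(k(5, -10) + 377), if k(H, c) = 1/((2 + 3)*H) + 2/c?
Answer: 405103/5 ≈ 81021.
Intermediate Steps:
k(H, c) = 2/c + 1/(5*H) (k(H, c) = 1/(5*H) + 2/c = 2/c + 1/(5*H))
215*(k(5, -10) + 377) = 215*((2/(-10) + (1/5)/5) + 377) = 215*((2*(-1/10) + (1/5)*(1/5)) + 377) = 215*((-1/5 + 1/25) + 377) = 215*(-4/25 + 377) = 215*(9421/25) = 405103/5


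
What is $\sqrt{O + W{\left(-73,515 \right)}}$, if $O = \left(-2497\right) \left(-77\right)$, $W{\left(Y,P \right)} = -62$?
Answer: $\sqrt{192207} \approx 438.41$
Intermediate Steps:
$O = 192269$
$\sqrt{O + W{\left(-73,515 \right)}} = \sqrt{192269 - 62} = \sqrt{192207}$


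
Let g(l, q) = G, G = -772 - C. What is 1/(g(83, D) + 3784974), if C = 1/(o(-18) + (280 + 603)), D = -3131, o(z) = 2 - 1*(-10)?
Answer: 895/3386860789 ≈ 2.6426e-7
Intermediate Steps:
o(z) = 12 (o(z) = 2 + 10 = 12)
C = 1/895 (C = 1/(12 + (280 + 603)) = 1/(12 + 883) = 1/895 ≈ 0.0011173)
G = -690941/895 (G = -772 - 1*1/895 = -772 - 1/895 = -690941/895 ≈ -772.00)
g(l, q) = -690941/895
1/(g(83, D) + 3784974) = 1/(-690941/895 + 3784974) = 1/(3386860789/895) = 895/3386860789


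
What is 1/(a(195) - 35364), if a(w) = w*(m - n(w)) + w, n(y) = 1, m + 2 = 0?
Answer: -1/35754 ≈ -2.7969e-5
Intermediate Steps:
m = -2 (m = -2 + 0 = -2)
a(w) = -2*w (a(w) = w*(-2 - 1*1) + w = w*(-2 - 1) + w = w*(-3) + w = -3*w + w = -2*w)
1/(a(195) - 35364) = 1/(-2*195 - 35364) = 1/(-390 - 35364) = 1/(-35754) = -1/35754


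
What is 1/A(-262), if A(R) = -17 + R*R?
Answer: 1/68627 ≈ 1.4572e-5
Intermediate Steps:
A(R) = -17 + R²
1/A(-262) = 1/(-17 + (-262)²) = 1/(-17 + 68644) = 1/68627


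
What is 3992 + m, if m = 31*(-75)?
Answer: 1667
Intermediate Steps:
m = -2325
3992 + m = 3992 - 2325 = 1667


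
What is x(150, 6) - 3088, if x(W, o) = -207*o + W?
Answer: -4180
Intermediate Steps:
x(W, o) = W - 207*o
x(150, 6) - 3088 = (150 - 207*6) - 3088 = (150 - 1242) - 3088 = -1092 - 3088 = -4180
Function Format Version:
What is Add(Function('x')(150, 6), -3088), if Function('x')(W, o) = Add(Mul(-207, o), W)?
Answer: -4180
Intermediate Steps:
Function('x')(W, o) = Add(W, Mul(-207, o))
Add(Function('x')(150, 6), -3088) = Add(Add(150, Mul(-207, 6)), -3088) = Add(Add(150, -1242), -3088) = Add(-1092, -3088) = -4180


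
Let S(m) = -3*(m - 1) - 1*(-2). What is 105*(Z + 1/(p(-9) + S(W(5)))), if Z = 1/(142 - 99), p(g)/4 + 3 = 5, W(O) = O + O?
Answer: -2730/731 ≈ -3.7346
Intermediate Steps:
W(O) = 2*O
p(g) = 8 (p(g) = -12 + 4*5 = -12 + 20 = 8)
S(m) = 5 - 3*m (S(m) = -3*(-1 + m) + 2 = (3 - 3*m) + 2 = 5 - 3*m)
Z = 1/43 ≈ 0.023256
105*(Z + 1/(p(-9) + S(W(5)))) = 105*(1/43 + 1/(8 + (5 - 6*5))) = 105*(1/43 + 1/(8 + (5 - 3*10))) = 105*(1/43 + 1/(8 + (5 - 30))) = 105*(1/43 + 1/(8 - 25)) = 105*(1/43 + 1/(-17)) = 105*(1/43 - 1/17) = 105*(-26/731) = -2730/731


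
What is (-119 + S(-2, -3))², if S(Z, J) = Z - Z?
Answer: 14161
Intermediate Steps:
S(Z, J) = 0
(-119 + S(-2, -3))² = (-119 + 0)² = (-119)² = 14161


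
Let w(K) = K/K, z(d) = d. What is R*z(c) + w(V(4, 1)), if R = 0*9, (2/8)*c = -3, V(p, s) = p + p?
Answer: 1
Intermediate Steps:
V(p, s) = 2*p
c = -12 (c = 4*(-3) = -12)
R = 0
w(K) = 1
R*z(c) + w(V(4, 1)) = 0*(-12) + 1 = 0 + 1 = 1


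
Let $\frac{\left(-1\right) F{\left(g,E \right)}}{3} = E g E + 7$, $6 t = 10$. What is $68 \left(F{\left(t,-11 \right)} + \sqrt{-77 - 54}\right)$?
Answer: $-42568 + 68 i \sqrt{131} \approx -42568.0 + 778.3 i$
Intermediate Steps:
$t = \frac{5}{3}$ ($t = \frac{1}{6} \cdot 10 = \frac{5}{3} \approx 1.6667$)
$F{\left(g,E \right)} = -21 - 3 g E^{2}$ ($F{\left(g,E \right)} = - 3 \left(E g E + 7\right) = - 3 \left(g E^{2} + 7\right) = - 3 \left(7 + g E^{2}\right) = -21 - 3 g E^{2}$)
$68 \left(F{\left(t,-11 \right)} + \sqrt{-77 - 54}\right) = 68 \left(\left(-21 - 5 \left(-11\right)^{2}\right) + \sqrt{-77 - 54}\right) = 68 \left(\left(-21 - 5 \cdot 121\right) + \sqrt{-131}\right) = 68 \left(\left(-21 - 605\right) + i \sqrt{131}\right) = 68 \left(-626 + i \sqrt{131}\right) = -42568 + 68 i \sqrt{131}$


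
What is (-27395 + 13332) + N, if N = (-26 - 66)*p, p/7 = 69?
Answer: -58499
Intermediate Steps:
p = 483 (p = 7*69 = 483)
N = -44436 (N = (-26 - 66)*483 = -92*483 = -44436)
(-27395 + 13332) + N = (-27395 + 13332) - 44436 = -14063 - 44436 = -58499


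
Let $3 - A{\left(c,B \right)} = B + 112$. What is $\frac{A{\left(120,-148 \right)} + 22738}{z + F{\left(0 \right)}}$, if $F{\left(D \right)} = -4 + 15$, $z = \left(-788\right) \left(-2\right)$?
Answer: $\frac{22777}{1587} \approx 14.352$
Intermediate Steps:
$z = 1576$
$A{\left(c,B \right)} = -109 - B$ ($A{\left(c,B \right)} = 3 - \left(B + 112\right) = 3 - \left(112 + B\right) = -109 - B$)
$F{\left(D \right)} = 11$
$\frac{A{\left(120,-148 \right)} + 22738}{z + F{\left(0 \right)}} = \frac{\left(-109 - -148\right) + 22738}{1576 + 11} = \frac{\left(-109 + 148\right) + 22738}{1587} = \left(39 + 22738\right) \frac{1}{1587} = 22777 \cdot \frac{1}{1587} = \frac{22777}{1587}$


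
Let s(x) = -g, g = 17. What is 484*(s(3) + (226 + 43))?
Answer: 121968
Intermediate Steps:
s(x) = -17 (s(x) = -1*17 = -17)
484*(s(3) + (226 + 43)) = 484*(-17 + (226 + 43)) = 484*(-17 + 269) = 484*252 = 121968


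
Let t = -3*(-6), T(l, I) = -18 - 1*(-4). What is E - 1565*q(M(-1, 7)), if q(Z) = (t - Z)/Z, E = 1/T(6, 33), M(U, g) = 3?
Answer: -109551/14 ≈ -7825.1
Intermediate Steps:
T(l, I) = -14 (T(l, I) = -18 + 4 = -14)
t = 18
E = -1/14 (E = 1/(-14) = -1/14 ≈ -0.071429)
q(Z) = (18 - Z)/Z
E - 1565*q(M(-1, 7)) = -1/14 - 1565*(18 - 1*3)/3 = -1/14 - 1565*(18 - 3)/3 = -1/14 - 1565*15/3 = -1/14 - 1565*5 = -1/14 - 7825 = -109551/14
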